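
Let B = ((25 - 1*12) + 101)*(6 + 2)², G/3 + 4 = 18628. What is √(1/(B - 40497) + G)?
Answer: √6843118133719/11067 ≈ 236.37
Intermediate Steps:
G = 55872 (G = -12 + 3*18628 = -12 + 55884 = 55872)
B = 7296 (B = ((25 - 12) + 101)*8² = (13 + 101)*64 = 114*64 = 7296)
√(1/(B - 40497) + G) = √(1/(7296 - 40497) + 55872) = √(1/(-33201) + 55872) = √(-1/33201 + 55872) = √(1855006271/33201) = √6843118133719/11067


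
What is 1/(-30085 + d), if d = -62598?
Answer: -1/92683 ≈ -1.0789e-5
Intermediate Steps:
1/(-30085 + d) = 1/(-30085 - 62598) = 1/(-92683) = -1/92683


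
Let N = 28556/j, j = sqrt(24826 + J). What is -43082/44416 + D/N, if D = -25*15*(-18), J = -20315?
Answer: -21541/22208 + 3375*sqrt(4511)/14278 ≈ 14.906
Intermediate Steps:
j = sqrt(4511) (j = sqrt(24826 - 20315) = sqrt(4511) ≈ 67.164)
N = 28556*sqrt(4511)/4511 (N = 28556/(sqrt(4511)) = 28556*(sqrt(4511)/4511) = 28556*sqrt(4511)/4511 ≈ 425.17)
D = 6750 (D = -375*(-18) = 6750)
-43082/44416 + D/N = -43082/44416 + 6750/((28556*sqrt(4511)/4511)) = -43082*1/44416 + 6750*(sqrt(4511)/28556) = -21541/22208 + 3375*sqrt(4511)/14278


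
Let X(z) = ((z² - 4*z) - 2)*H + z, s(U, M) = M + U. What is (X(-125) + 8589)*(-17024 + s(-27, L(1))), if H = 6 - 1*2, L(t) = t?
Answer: -1243899800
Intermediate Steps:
H = 4 (H = 6 - 2 = 4)
X(z) = -8 - 15*z + 4*z² (X(z) = ((z² - 4*z) - 2)*4 + z = (-2 + z² - 4*z)*4 + z = (-8 - 16*z + 4*z²) + z = -8 - 15*z + 4*z²)
(X(-125) + 8589)*(-17024 + s(-27, L(1))) = ((-8 - 15*(-125) + 4*(-125)²) + 8589)*(-17024 + (1 - 27)) = ((-8 + 1875 + 4*15625) + 8589)*(-17024 - 26) = ((-8 + 1875 + 62500) + 8589)*(-17050) = (64367 + 8589)*(-17050) = 72956*(-17050) = -1243899800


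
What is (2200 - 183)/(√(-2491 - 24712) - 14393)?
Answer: -29030681/207185652 - 2017*I*√27203/207185652 ≈ -0.14012 - 0.0016057*I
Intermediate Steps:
(2200 - 183)/(√(-2491 - 24712) - 14393) = 2017/(√(-27203) - 14393) = 2017/(I*√27203 - 14393) = 2017/(-14393 + I*√27203)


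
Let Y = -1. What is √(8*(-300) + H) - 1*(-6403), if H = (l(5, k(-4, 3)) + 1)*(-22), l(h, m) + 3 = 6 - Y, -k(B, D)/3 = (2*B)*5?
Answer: 6403 + I*√2510 ≈ 6403.0 + 50.1*I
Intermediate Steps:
k(B, D) = -30*B (k(B, D) = -3*2*B*5 = -30*B)
l(h, m) = 4 (l(h, m) = -3 + (6 - 1*(-1)) = -3 + (6 + 1) = -3 + 7 = 4)
H = -110 (H = (4 + 1)*(-22) = 5*(-22) = -110)
√(8*(-300) + H) - 1*(-6403) = √(8*(-300) - 110) - 1*(-6403) = √(-2400 - 110) + 6403 = √(-2510) + 6403 = I*√2510 + 6403 = 6403 + I*√2510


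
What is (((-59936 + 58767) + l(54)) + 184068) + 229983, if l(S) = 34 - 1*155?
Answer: 412761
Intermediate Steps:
l(S) = -121 (l(S) = 34 - 155 = -121)
(((-59936 + 58767) + l(54)) + 184068) + 229983 = (((-59936 + 58767) - 121) + 184068) + 229983 = ((-1169 - 121) + 184068) + 229983 = (-1290 + 184068) + 229983 = 182778 + 229983 = 412761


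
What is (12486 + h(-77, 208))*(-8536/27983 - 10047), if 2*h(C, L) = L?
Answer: -3539725548830/27983 ≈ -1.2650e+8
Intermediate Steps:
h(C, L) = L/2
(12486 + h(-77, 208))*(-8536/27983 - 10047) = (12486 + (½)*208)*(-8536/27983 - 10047) = (12486 + 104)*(-8536*1/27983 - 10047) = 12590*(-8536/27983 - 10047) = 12590*(-281153737/27983) = -3539725548830/27983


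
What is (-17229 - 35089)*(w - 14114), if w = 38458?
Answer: -1273629392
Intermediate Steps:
(-17229 - 35089)*(w - 14114) = (-17229 - 35089)*(38458 - 14114) = -52318*24344 = -1273629392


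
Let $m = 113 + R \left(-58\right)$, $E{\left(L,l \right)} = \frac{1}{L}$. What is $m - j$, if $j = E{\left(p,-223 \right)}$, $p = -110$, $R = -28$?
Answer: $\frac{191071}{110} \approx 1737.0$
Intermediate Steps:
$m = 1737$ ($m = 113 - -1624 = 113 + 1624 = 1737$)
$j = - \frac{1}{110}$ ($j = \frac{1}{-110} = - \frac{1}{110} \approx -0.0090909$)
$m - j = 1737 - - \frac{1}{110} = 1737 + \frac{1}{110} = \frac{191071}{110}$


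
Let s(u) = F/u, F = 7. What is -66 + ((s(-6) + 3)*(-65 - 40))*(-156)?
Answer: 29964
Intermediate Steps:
s(u) = 7/u
-66 + ((s(-6) + 3)*(-65 - 40))*(-156) = -66 + ((7/(-6) + 3)*(-65 - 40))*(-156) = -66 + ((7*(-⅙) + 3)*(-105))*(-156) = -66 + ((-7/6 + 3)*(-105))*(-156) = -66 + ((11/6)*(-105))*(-156) = -66 - 385/2*(-156) = -66 + 30030 = 29964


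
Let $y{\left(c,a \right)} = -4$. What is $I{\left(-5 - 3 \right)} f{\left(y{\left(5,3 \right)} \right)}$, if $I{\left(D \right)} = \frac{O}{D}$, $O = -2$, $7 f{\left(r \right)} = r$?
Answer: $- \frac{1}{7} \approx -0.14286$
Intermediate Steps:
$f{\left(r \right)} = \frac{r}{7}$
$I{\left(D \right)} = - \frac{2}{D}$
$I{\left(-5 - 3 \right)} f{\left(y{\left(5,3 \right)} \right)} = - \frac{2}{-5 - 3} \cdot \frac{1}{7} \left(-4\right) = - \frac{2}{-8} \left(- \frac{4}{7}\right) = \left(-2\right) \left(- \frac{1}{8}\right) \left(- \frac{4}{7}\right) = \frac{1}{4} \left(- \frac{4}{7}\right) = - \frac{1}{7}$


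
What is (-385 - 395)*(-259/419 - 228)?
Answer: 74716980/419 ≈ 1.7832e+5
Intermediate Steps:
(-385 - 395)*(-259/419 - 228) = -780*(-259*1/419 - 228) = -780*(-259/419 - 228) = -780*(-95791/419) = 74716980/419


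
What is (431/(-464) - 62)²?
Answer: 852581601/215296 ≈ 3960.0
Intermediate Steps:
(431/(-464) - 62)² = (431*(-1/464) - 62)² = (-431/464 - 62)² = (-29199/464)² = 852581601/215296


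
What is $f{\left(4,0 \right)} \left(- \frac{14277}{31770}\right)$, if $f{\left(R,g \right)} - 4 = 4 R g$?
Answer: $- \frac{9518}{5295} \approx -1.7975$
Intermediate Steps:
$f{\left(R,g \right)} = 4 + 4 R g$
$f{\left(4,0 \right)} \left(- \frac{14277}{31770}\right) = \left(4 + 4 \cdot 4 \cdot 0\right) \left(- \frac{14277}{31770}\right) = \left(4 + 0\right) \left(\left(-14277\right) \frac{1}{31770}\right) = 4 \left(- \frac{4759}{10590}\right) = - \frac{9518}{5295}$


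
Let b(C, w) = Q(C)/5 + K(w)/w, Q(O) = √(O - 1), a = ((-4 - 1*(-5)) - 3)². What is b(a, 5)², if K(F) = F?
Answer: (5 + √3)²/25 ≈ 1.8128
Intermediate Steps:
a = 4 (a = ((-4 + 5) - 3)² = (1 - 3)² = (-2)² = 4)
Q(O) = √(-1 + O)
b(C, w) = 1 + √(-1 + C)/5 (b(C, w) = √(-1 + C)/5 + w/w = √(-1 + C)*(⅕) + 1 = √(-1 + C)/5 + 1 = 1 + √(-1 + C)/5)
b(a, 5)² = (1 + √(-1 + 4)/5)² = (1 + √3/5)²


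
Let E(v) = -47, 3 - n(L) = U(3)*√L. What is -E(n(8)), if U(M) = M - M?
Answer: 47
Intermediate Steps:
U(M) = 0
n(L) = 3 (n(L) = 3 - 0*√L = 3 - 1*0 = 3 + 0 = 3)
-E(n(8)) = -1*(-47) = 47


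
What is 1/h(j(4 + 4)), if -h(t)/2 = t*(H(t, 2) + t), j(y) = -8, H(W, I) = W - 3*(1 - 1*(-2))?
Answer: -1/400 ≈ -0.0025000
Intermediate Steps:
H(W, I) = -9 + W (H(W, I) = W - 3*(1 + 2) = W - 3*3 = W - 9 = -9 + W)
h(t) = -2*t*(-9 + 2*t) (h(t) = -2*t*((-9 + t) + t) = -2*t*(-9 + 2*t))
1/h(j(4 + 4)) = 1/(2*(-8)*(9 - 2*(-8))) = 1/(2*(-8)*(9 + 16)) = 1/(2*(-8)*25) = 1/(-400) = -1/400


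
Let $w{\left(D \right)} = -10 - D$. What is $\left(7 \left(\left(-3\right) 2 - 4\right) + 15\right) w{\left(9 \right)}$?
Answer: $1045$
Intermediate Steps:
$\left(7 \left(\left(-3\right) 2 - 4\right) + 15\right) w{\left(9 \right)} = \left(7 \left(\left(-3\right) 2 - 4\right) + 15\right) \left(-10 - 9\right) = \left(7 \left(-6 - 4\right) + 15\right) \left(-10 - 9\right) = \left(7 \left(-10\right) + 15\right) \left(-19\right) = \left(-70 + 15\right) \left(-19\right) = \left(-55\right) \left(-19\right) = 1045$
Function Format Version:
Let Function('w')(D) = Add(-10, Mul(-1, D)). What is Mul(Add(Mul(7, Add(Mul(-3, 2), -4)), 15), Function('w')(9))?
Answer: 1045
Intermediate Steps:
Mul(Add(Mul(7, Add(Mul(-3, 2), -4)), 15), Function('w')(9)) = Mul(Add(Mul(7, Add(Mul(-3, 2), -4)), 15), Add(-10, Mul(-1, 9))) = Mul(Add(Mul(7, Add(-6, -4)), 15), Add(-10, -9)) = Mul(Add(Mul(7, -10), 15), -19) = Mul(Add(-70, 15), -19) = Mul(-55, -19) = 1045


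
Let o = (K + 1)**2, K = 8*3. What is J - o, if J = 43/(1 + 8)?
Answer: -5582/9 ≈ -620.22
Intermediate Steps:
K = 24
o = 625 (o = (24 + 1)**2 = 25**2 = 625)
J = 43/9 ≈ 4.7778
J - o = 43/9 - 1*625 = 43/9 - 625 = -5582/9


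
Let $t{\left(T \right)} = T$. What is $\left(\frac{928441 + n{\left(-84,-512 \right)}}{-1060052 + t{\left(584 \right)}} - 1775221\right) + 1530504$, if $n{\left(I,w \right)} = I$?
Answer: $- \frac{259270758913}{1059468} \approx -2.4472 \cdot 10^{5}$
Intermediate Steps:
$\left(\frac{928441 + n{\left(-84,-512 \right)}}{-1060052 + t{\left(584 \right)}} - 1775221\right) + 1530504 = \left(\frac{928441 - 84}{-1060052 + 584} - 1775221\right) + 1530504 = \left(\frac{928357}{-1059468} - 1775221\right) + 1530504 = \left(928357 \left(- \frac{1}{1059468}\right) - 1775221\right) + 1530504 = \left(- \frac{928357}{1059468} - 1775221\right) + 1530504 = - \frac{1880790770785}{1059468} + 1530504 = - \frac{259270758913}{1059468}$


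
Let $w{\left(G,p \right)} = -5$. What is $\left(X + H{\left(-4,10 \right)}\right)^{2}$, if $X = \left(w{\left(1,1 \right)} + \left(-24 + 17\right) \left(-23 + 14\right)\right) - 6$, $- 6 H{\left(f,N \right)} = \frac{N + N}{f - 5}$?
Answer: $\frac{1999396}{729} \approx 2742.7$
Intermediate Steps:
$H{\left(f,N \right)} = - \frac{N}{3 \left(-5 + f\right)}$ ($H{\left(f,N \right)} = - \frac{\left(N + N\right) \frac{1}{f - 5}}{6} = - \frac{2 N \frac{1}{-5 + f}}{6} = - \frac{N}{3 \left(-5 + f\right)}$)
$X = 52$ ($X = \left(-5 + \left(-24 + 17\right) \left(-23 + 14\right)\right) - 6 = \left(-5 - -63\right) - 6 = \left(-5 + 63\right) - 6 = 58 - 6 = 52$)
$\left(X + H{\left(-4,10 \right)}\right)^{2} = \left(52 - \frac{10}{-15 + 3 \left(-4\right)}\right)^{2} = \left(52 - \frac{10}{-15 - 12}\right)^{2} = \left(52 - \frac{10}{-27}\right)^{2} = \left(52 - 10 \left(- \frac{1}{27}\right)\right)^{2} = \left(52 + \frac{10}{27}\right)^{2} = \left(\frac{1414}{27}\right)^{2} = \frac{1999396}{729}$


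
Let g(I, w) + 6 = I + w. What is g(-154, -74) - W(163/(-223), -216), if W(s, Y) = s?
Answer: -52019/223 ≈ -233.27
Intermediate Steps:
g(I, w) = -6 + I + w (g(I, w) = -6 + (I + w) = -6 + I + w)
g(-154, -74) - W(163/(-223), -216) = (-6 - 154 - 74) - 163/(-223) = -234 - 163*(-1)/223 = -234 - 1*(-163/223) = -234 + 163/223 = -52019/223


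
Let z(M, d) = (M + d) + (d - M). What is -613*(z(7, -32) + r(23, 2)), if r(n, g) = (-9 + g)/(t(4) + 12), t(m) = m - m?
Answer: 475075/12 ≈ 39590.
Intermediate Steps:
t(m) = 0
z(M, d) = 2*d
r(n, g) = -¾ + g/12 (r(n, g) = (-9 + g)/(0 + 12) = (-9 + g)/12 = (-9 + g)*(1/12) = -¾ + g/12)
-613*(z(7, -32) + r(23, 2)) = -613*(2*(-32) + (-¾ + (1/12)*2)) = -613*(-64 + (-¾ + ⅙)) = -613*(-64 - 7/12) = -613*(-775/12) = 475075/12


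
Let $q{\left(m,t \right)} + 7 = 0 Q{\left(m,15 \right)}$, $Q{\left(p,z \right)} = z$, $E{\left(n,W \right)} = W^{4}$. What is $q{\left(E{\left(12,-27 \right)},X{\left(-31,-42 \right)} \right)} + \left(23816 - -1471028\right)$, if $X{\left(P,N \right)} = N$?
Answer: $1494837$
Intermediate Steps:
$q{\left(m,t \right)} = -7$ ($q{\left(m,t \right)} = -7 + 0 \cdot 15 = -7 + 0 = -7$)
$q{\left(E{\left(12,-27 \right)},X{\left(-31,-42 \right)} \right)} + \left(23816 - -1471028\right) = -7 + \left(23816 - -1471028\right) = -7 + \left(23816 + 1471028\right) = -7 + 1494844 = 1494837$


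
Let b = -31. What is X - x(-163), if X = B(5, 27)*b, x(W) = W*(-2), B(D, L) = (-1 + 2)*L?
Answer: -1163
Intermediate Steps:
B(D, L) = L (B(D, L) = 1*L = L)
x(W) = -2*W
X = -837 (X = 27*(-31) = -837)
X - x(-163) = -837 - (-2)*(-163) = -837 - 1*326 = -837 - 326 = -1163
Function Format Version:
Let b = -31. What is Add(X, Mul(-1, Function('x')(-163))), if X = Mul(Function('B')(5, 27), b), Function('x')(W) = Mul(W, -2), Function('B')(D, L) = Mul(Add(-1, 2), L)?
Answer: -1163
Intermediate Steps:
Function('B')(D, L) = L (Function('B')(D, L) = Mul(1, L) = L)
Function('x')(W) = Mul(-2, W)
X = -837 (X = Mul(27, -31) = -837)
Add(X, Mul(-1, Function('x')(-163))) = Add(-837, Mul(-1, Mul(-2, -163))) = Add(-837, Mul(-1, 326)) = Add(-837, -326) = -1163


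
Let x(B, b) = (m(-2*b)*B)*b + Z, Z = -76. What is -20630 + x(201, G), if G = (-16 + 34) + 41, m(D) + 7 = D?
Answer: -1503081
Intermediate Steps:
m(D) = -7 + D
G = 59 (G = 18 + 41 = 59)
x(B, b) = -76 + B*b*(-7 - 2*b) (x(B, b) = ((-7 - 2*b)*B)*b - 76 = (B*(-7 - 2*b))*b - 76 = B*b*(-7 - 2*b) - 76 = -76 + B*b*(-7 - 2*b))
-20630 + x(201, G) = -20630 + (-76 - 1*201*59*(7 + 2*59)) = -20630 + (-76 - 1*201*59*(7 + 118)) = -20630 + (-76 - 1*201*59*125) = -20630 + (-76 - 1482375) = -20630 - 1482451 = -1503081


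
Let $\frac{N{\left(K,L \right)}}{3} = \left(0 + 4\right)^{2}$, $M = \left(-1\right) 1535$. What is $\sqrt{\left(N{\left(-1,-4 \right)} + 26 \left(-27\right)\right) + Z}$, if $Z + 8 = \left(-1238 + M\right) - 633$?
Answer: $6 i \sqrt{113} \approx 63.781 i$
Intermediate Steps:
$M = -1535$
$N{\left(K,L \right)} = 48$ ($N{\left(K,L \right)} = 3 \left(0 + 4\right)^{2} = 3 \cdot 4^{2} = 3 \cdot 16 = 48$)
$Z = -3414$ ($Z = -8 - 3406 = -3414$)
$\sqrt{\left(N{\left(-1,-4 \right)} + 26 \left(-27\right)\right) + Z} = \sqrt{\left(48 + 26 \left(-27\right)\right) - 3414} = \sqrt{\left(48 - 702\right) - 3414} = \sqrt{-654 - 3414} = \sqrt{-4068} = 6 i \sqrt{113}$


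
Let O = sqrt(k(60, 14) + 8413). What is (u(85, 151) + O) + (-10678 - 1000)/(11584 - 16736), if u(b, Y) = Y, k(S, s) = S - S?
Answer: 394815/2576 + sqrt(8413) ≈ 244.99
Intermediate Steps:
k(S, s) = 0
O = sqrt(8413) (O = sqrt(0 + 8413) = sqrt(8413) ≈ 91.722)
(u(85, 151) + O) + (-10678 - 1000)/(11584 - 16736) = (151 + sqrt(8413)) + (-10678 - 1000)/(11584 - 16736) = (151 + sqrt(8413)) - 11678/(-5152) = (151 + sqrt(8413)) - 11678*(-1/5152) = (151 + sqrt(8413)) + 5839/2576 = 394815/2576 + sqrt(8413)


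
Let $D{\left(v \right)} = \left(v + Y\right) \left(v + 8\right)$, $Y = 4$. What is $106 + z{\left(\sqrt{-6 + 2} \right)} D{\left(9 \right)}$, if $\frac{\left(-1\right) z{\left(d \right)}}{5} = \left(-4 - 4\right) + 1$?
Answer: $7841$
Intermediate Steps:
$z{\left(d \right)} = 35$ ($z{\left(d \right)} = - 5 \left(\left(-4 - 4\right) + 1\right) = - 5 \left(-8 + 1\right) = \left(-5\right) \left(-7\right) = 35$)
$D{\left(v \right)} = \left(4 + v\right) \left(8 + v\right)$ ($D{\left(v \right)} = \left(v + 4\right) \left(v + 8\right) = \left(4 + v\right) \left(8 + v\right)$)
$106 + z{\left(\sqrt{-6 + 2} \right)} D{\left(9 \right)} = 106 + 35 \left(32 + 9^{2} + 12 \cdot 9\right) = 106 + 35 \left(32 + 81 + 108\right) = 106 + 35 \cdot 221 = 106 + 7735 = 7841$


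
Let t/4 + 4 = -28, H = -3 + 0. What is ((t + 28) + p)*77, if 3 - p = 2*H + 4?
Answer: -7315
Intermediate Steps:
H = -3
t = -128 (t = -16 + 4*(-28) = -16 - 112 = -128)
p = 5 (p = 3 - (2*(-3) + 4) = 3 - (-6 + 4) = 3 - 1*(-2) = 3 + 2 = 5)
((t + 28) + p)*77 = ((-128 + 28) + 5)*77 = (-100 + 5)*77 = -95*77 = -7315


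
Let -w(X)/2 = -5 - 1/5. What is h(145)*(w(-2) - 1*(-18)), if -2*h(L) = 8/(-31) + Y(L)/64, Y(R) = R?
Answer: -282793/9920 ≈ -28.507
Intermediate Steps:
w(X) = 52/5 (w(X) = -2*(-5 - 1/5) = -2*(-5 - 1*⅕) = -2*(-5 - ⅕) = -2*(-26/5) = 52/5)
h(L) = 4/31 - L/128 (h(L) = -(8/(-31) + L/64)/2 = -(8*(-1/31) + L*(1/64))/2 = -(-8/31 + L/64)/2 = 4/31 - L/128)
h(145)*(w(-2) - 1*(-18)) = (4/31 - 1/128*145)*(52/5 - 1*(-18)) = (4/31 - 145/128)*(52/5 + 18) = -3983/3968*142/5 = -282793/9920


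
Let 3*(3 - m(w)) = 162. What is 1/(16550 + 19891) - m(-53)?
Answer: 1858492/36441 ≈ 51.000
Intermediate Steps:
m(w) = -51 (m(w) = 3 - 1/3*162 = 3 - 54 = -51)
1/(16550 + 19891) - m(-53) = 1/(16550 + 19891) - 1*(-51) = 1/36441 + 51 = 1858492/36441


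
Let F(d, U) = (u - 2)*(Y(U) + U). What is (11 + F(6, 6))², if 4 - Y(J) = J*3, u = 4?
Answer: 25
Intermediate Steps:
Y(J) = 4 - 3*J (Y(J) = 4 - J*3 = 4 - 3*J)
F(d, U) = 8 - 4*U (F(d, U) = (4 - 2)*((4 - 3*U) + U) = 2*(4 - 2*U) = 8 - 4*U)
(11 + F(6, 6))² = (11 + (8 - 4*6))² = (11 + (8 - 24))² = (11 - 16)² = (-5)² = 25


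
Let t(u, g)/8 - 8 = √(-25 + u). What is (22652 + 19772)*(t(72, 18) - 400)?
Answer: -14254464 + 339392*√47 ≈ -1.1928e+7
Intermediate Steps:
t(u, g) = 64 + 8*√(-25 + u)
(22652 + 19772)*(t(72, 18) - 400) = (22652 + 19772)*((64 + 8*√(-25 + 72)) - 400) = 42424*((64 + 8*√47) - 400) = 42424*(-336 + 8*√47) = -14254464 + 339392*√47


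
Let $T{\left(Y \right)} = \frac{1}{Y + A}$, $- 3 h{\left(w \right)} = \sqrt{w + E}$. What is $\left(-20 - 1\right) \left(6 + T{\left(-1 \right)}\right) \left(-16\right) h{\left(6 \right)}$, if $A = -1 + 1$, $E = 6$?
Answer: $- 1120 \sqrt{3} \approx -1939.9$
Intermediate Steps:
$A = 0$
$h{\left(w \right)} = - \frac{\sqrt{6 + w}}{3}$ ($h{\left(w \right)} = - \frac{\sqrt{w + 6}}{3} = - \frac{\sqrt{6 + w}}{3}$)
$T{\left(Y \right)} = \frac{1}{Y}$ ($T{\left(Y \right)} = \frac{1}{Y + 0} = \frac{1}{Y}$)
$\left(-20 - 1\right) \left(6 + T{\left(-1 \right)}\right) \left(-16\right) h{\left(6 \right)} = \left(-20 - 1\right) \left(6 + \frac{1}{-1}\right) \left(-16\right) \left(- \frac{\sqrt{6 + 6}}{3}\right) = - 21 \left(6 - 1\right) \left(-16\right) \left(- \frac{\sqrt{12}}{3}\right) = \left(-21\right) 5 \left(-16\right) \left(- \frac{2 \sqrt{3}}{3}\right) = \left(-105\right) \left(-16\right) \left(- \frac{2 \sqrt{3}}{3}\right) = 1680 \left(- \frac{2 \sqrt{3}}{3}\right) = - 1120 \sqrt{3}$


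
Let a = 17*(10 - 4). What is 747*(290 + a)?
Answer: 292824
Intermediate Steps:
a = 102 (a = 17*6 = 102)
747*(290 + a) = 747*(290 + 102) = 747*392 = 292824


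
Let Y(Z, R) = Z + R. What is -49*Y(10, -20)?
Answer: 490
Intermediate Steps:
Y(Z, R) = R + Z
-49*Y(10, -20) = -49*(-20 + 10) = -49*(-10) = 490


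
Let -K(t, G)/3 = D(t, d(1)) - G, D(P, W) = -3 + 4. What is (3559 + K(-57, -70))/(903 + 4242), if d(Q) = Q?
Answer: 478/735 ≈ 0.65034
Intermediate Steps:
D(P, W) = 1
K(t, G) = -3 + 3*G (K(t, G) = -3*(1 - G) = -3 + 3*G)
(3559 + K(-57, -70))/(903 + 4242) = (3559 + (-3 + 3*(-70)))/(903 + 4242) = (3559 + (-3 - 210))/5145 = (3559 - 213)*(1/5145) = 3346*(1/5145) = 478/735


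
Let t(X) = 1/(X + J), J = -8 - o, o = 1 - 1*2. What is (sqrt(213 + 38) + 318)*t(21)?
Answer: 159/7 + sqrt(251)/14 ≈ 23.846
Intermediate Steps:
o = -1 (o = 1 - 2 = -1)
J = -7 (J = -8 - 1*(-1) = -8 + 1 = -7)
t(X) = 1/(-7 + X) (t(X) = 1/(X - 7) = 1/(-7 + X))
(sqrt(213 + 38) + 318)*t(21) = (sqrt(213 + 38) + 318)/(-7 + 21) = (sqrt(251) + 318)/14 = (318 + sqrt(251))*(1/14) = 159/7 + sqrt(251)/14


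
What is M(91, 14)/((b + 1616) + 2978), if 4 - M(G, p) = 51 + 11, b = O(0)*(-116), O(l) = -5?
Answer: -29/2587 ≈ -0.011210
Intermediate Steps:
b = 580 (b = -5*(-116) = 580)
M(G, p) = -58 (M(G, p) = 4 - (51 + 11) = 4 - 1*62 = 4 - 62 = -58)
M(91, 14)/((b + 1616) + 2978) = -58/((580 + 1616) + 2978) = -58/(2196 + 2978) = -58/5174 = -58*1/5174 = -29/2587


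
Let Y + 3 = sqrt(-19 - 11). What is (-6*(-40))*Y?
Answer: -720 + 240*I*sqrt(30) ≈ -720.0 + 1314.5*I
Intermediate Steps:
Y = -3 + I*sqrt(30) (Y = -3 + sqrt(-19 - 11) = -3 + sqrt(-30) = -3 + I*sqrt(30) ≈ -3.0 + 5.4772*I)
(-6*(-40))*Y = (-6*(-40))*(-3 + I*sqrt(30)) = 240*(-3 + I*sqrt(30)) = -720 + 240*I*sqrt(30)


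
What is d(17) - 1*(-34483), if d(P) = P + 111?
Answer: 34611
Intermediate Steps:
d(P) = 111 + P
d(17) - 1*(-34483) = (111 + 17) - 1*(-34483) = 128 + 34483 = 34611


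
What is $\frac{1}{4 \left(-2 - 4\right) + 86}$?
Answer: $\frac{1}{62} \approx 0.016129$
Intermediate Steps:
$\frac{1}{4 \left(-2 - 4\right) + 86} = \frac{1}{4 \left(-6\right) + 86} = \frac{1}{-24 + 86} = \frac{1}{62}$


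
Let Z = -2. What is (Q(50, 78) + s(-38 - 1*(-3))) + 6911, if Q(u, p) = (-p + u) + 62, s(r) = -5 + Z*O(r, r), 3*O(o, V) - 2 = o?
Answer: 6962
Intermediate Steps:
O(o, V) = 2/3 + o/3
s(r) = -19/3 - 2*r/3 (s(r) = -5 - 2*(2/3 + r/3) = -5 + (-4/3 - 2*r/3) = -19/3 - 2*r/3)
Q(u, p) = 62 + u - p (Q(u, p) = (u - p) + 62 = 62 + u - p)
(Q(50, 78) + s(-38 - 1*(-3))) + 6911 = ((62 + 50 - 1*78) + (-19/3 - 2*(-38 - 1*(-3))/3)) + 6911 = ((62 + 50 - 78) + (-19/3 - 2*(-38 + 3)/3)) + 6911 = (34 + (-19/3 - 2/3*(-35))) + 6911 = (34 + (-19/3 + 70/3)) + 6911 = (34 + 17) + 6911 = 51 + 6911 = 6962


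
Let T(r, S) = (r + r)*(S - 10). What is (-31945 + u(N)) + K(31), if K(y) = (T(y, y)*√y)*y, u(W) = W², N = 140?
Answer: -12345 + 40362*√31 ≈ 2.1238e+5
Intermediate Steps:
T(r, S) = 2*r*(-10 + S) (T(r, S) = (2*r)*(-10 + S) = 2*r*(-10 + S))
K(y) = 2*y^(5/2)*(-10 + y) (K(y) = ((2*y*(-10 + y))*√y)*y = (2*y^(3/2)*(-10 + y))*y = 2*y^(5/2)*(-10 + y))
(-31945 + u(N)) + K(31) = (-31945 + 140²) + 2*31^(5/2)*(-10 + 31) = (-31945 + 19600) + 2*(961*√31)*21 = -12345 + 40362*√31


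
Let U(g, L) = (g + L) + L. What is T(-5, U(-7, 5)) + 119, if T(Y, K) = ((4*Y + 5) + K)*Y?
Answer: 179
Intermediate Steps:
U(g, L) = g + 2*L (U(g, L) = (L + g) + L = g + 2*L)
T(Y, K) = Y*(5 + K + 4*Y) (T(Y, K) = ((5 + 4*Y) + K)*Y = (5 + K + 4*Y)*Y = Y*(5 + K + 4*Y))
T(-5, U(-7, 5)) + 119 = -5*(5 + (-7 + 2*5) + 4*(-5)) + 119 = -5*(5 + (-7 + 10) - 20) + 119 = -5*(5 + 3 - 20) + 119 = -5*(-12) + 119 = 60 + 119 = 179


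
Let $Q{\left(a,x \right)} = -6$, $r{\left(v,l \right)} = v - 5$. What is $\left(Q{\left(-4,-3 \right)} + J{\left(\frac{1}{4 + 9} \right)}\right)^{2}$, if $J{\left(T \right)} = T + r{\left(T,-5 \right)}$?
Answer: $\frac{19881}{169} \approx 117.64$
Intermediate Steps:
$r{\left(v,l \right)} = -5 + v$
$J{\left(T \right)} = -5 + 2 T$ ($J{\left(T \right)} = T + \left(-5 + T\right) = -5 + 2 T$)
$\left(Q{\left(-4,-3 \right)} + J{\left(\frac{1}{4 + 9} \right)}\right)^{2} = \left(-6 - \left(5 - \frac{2}{4 + 9}\right)\right)^{2} = \left(-6 - \left(5 - \frac{2}{13}\right)\right)^{2} = \left(-6 + \left(-5 + 2 \cdot \frac{1}{13}\right)\right)^{2} = \left(-6 + \left(-5 + \frac{2}{13}\right)\right)^{2} = \left(-6 - \frac{63}{13}\right)^{2} = \left(- \frac{141}{13}\right)^{2} = \frac{19881}{169}$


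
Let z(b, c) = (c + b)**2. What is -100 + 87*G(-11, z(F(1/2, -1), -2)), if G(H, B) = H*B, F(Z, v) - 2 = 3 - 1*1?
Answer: -3928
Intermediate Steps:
F(Z, v) = 4 (F(Z, v) = 2 + (3 - 1*1) = 2 + (3 - 1) = 2 + 2 = 4)
z(b, c) = (b + c)**2
G(H, B) = B*H
-100 + 87*G(-11, z(F(1/2, -1), -2)) = -100 + 87*((4 - 2)**2*(-11)) = -100 + 87*(2**2*(-11)) = -100 + 87*(4*(-11)) = -100 + 87*(-44) = -100 - 3828 = -3928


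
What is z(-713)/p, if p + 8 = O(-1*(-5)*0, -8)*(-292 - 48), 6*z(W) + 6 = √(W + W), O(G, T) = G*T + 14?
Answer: 1/4768 - I*√1426/28608 ≈ 0.00020973 - 0.00132*I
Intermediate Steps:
O(G, T) = 14 + G*T
z(W) = -1 + √2*√W/6 (z(W) = -1 + √(W + W)/6 = -1 + √(2*W)/6 = -1 + (√2*√W)/6 = -1 + √2*√W/6)
p = -4768 (p = -8 + (14 + (-1*(-5)*0)*(-8))*(-292 - 48) = -8 + (14 + (5*0)*(-8))*(-340) = -8 + (14 + 0*(-8))*(-340) = -8 + (14 + 0)*(-340) = -8 + 14*(-340) = -8 - 4760 = -4768)
z(-713)/p = (-1 + √2*√(-713)/6)/(-4768) = (-1 + √2*(I*√713)/6)*(-1/4768) = (-1 + I*√1426/6)*(-1/4768) = 1/4768 - I*√1426/28608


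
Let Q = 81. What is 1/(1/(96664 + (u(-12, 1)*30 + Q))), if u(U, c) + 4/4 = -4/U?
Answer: 96725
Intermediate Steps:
u(U, c) = -1 - 4/U
1/(1/(96664 + (u(-12, 1)*30 + Q))) = 1/(1/(96664 + (((-4 - 1*(-12))/(-12))*30 + 81))) = 1/(1/(96664 + (-(-4 + 12)/12*30 + 81))) = 1/(1/(96664 + (-1/12*8*30 + 81))) = 1/(1/(96664 + (-⅔*30 + 81))) = 1/(1/(96664 + (-20 + 81))) = 1/(1/(96664 + 61)) = 1/(1/96725) = 96725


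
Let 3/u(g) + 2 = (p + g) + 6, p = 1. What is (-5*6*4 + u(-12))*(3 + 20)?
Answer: -19389/7 ≈ -2769.9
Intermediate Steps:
u(g) = 3/(5 + g) (u(g) = 3/(-2 + ((1 + g) + 6)) = 3/(-2 + (7 + g)) = 3/(5 + g))
(-5*6*4 + u(-12))*(3 + 20) = (-5*6*4 + 3/(5 - 12))*(3 + 20) = (-30*4 + 3/(-7))*23 = (-120 + 3*(-⅐))*23 = (-120 - 3/7)*23 = -843/7*23 = -19389/7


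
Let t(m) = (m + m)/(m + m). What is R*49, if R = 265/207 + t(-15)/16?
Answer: 217903/3312 ≈ 65.792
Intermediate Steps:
t(m) = 1 (t(m) = (2*m)/((2*m)) = (2*m)*(1/(2*m)) = 1)
R = 4447/3312 (R = 265/207 + 1/16 = 4447/3312 ≈ 1.3427)
R*49 = (4447/3312)*49 = 217903/3312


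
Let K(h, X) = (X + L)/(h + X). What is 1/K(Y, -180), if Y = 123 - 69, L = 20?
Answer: 63/80 ≈ 0.78750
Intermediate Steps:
Y = 54
K(h, X) = (20 + X)/(X + h) (K(h, X) = (X + 20)/(h + X) = (20 + X)/(X + h))
1/K(Y, -180) = 1/((20 - 180)/(-180 + 54)) = 1/(-160/(-126)) = 1/(-1/126*(-160)) = 1/(80/63) = 63/80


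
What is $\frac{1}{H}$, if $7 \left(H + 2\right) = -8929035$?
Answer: $- \frac{7}{8929049} \approx -7.8396 \cdot 10^{-7}$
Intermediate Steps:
$H = - \frac{8929049}{7}$ ($H = -2 + \frac{1}{7} \left(-8929035\right) = -2 - \frac{8929035}{7} = - \frac{8929049}{7} \approx -1.2756 \cdot 10^{6}$)
$\frac{1}{H} = \frac{1}{- \frac{8929049}{7}} = - \frac{7}{8929049}$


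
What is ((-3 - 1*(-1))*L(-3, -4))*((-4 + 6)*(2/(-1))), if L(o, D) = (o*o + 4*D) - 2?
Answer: -72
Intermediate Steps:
L(o, D) = -2 + o² + 4*D (L(o, D) = (o² + 4*D) - 2 = -2 + o² + 4*D)
((-3 - 1*(-1))*L(-3, -4))*((-4 + 6)*(2/(-1))) = ((-3 - 1*(-1))*(-2 + (-3)² + 4*(-4)))*((-4 + 6)*(2/(-1))) = ((-3 + 1)*(-2 + 9 - 16))*(2*(2*(-1))) = (-2*(-9))*(2*(-2)) = 18*(-4) = -72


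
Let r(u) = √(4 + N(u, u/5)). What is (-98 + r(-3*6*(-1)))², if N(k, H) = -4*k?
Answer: 9536 - 392*I*√17 ≈ 9536.0 - 1616.3*I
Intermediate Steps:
r(u) = √(4 - 4*u)
(-98 + r(-3*6*(-1)))² = (-98 + 2*√(1 - (-3*6)*(-1)))² = (-98 + 2*√(1 - (-18)*(-1)))² = (-98 + 2*√(1 - 1*18))² = (-98 + 2*√(1 - 18))² = (-98 + 2*√(-17))² = (-98 + 2*(I*√17))² = (-98 + 2*I*√17)²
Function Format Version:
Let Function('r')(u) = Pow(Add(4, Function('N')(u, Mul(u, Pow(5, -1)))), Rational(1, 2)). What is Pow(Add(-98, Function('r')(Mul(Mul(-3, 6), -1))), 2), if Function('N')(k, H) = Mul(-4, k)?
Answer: Add(9536, Mul(-392, I, Pow(17, Rational(1, 2)))) ≈ Add(9536.0, Mul(-1616.3, I))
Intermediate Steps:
Function('r')(u) = Pow(Add(4, Mul(-4, u)), Rational(1, 2))
Pow(Add(-98, Function('r')(Mul(Mul(-3, 6), -1))), 2) = Pow(Add(-98, Mul(2, Pow(Add(1, Mul(-1, Mul(Mul(-3, 6), -1))), Rational(1, 2)))), 2) = Pow(Add(-98, Mul(2, Pow(Add(1, Mul(-1, Mul(-18, -1))), Rational(1, 2)))), 2) = Pow(Add(-98, Mul(2, Pow(Add(1, Mul(-1, 18)), Rational(1, 2)))), 2) = Pow(Add(-98, Mul(2, Pow(Add(1, -18), Rational(1, 2)))), 2) = Pow(Add(-98, Mul(2, Pow(-17, Rational(1, 2)))), 2) = Pow(Add(-98, Mul(2, Mul(I, Pow(17, Rational(1, 2))))), 2) = Pow(Add(-98, Mul(2, I, Pow(17, Rational(1, 2)))), 2)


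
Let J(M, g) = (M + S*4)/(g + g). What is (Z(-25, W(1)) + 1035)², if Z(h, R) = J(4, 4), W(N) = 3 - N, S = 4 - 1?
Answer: 1075369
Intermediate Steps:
S = 3
J(M, g) = (12 + M)/(2*g) (J(M, g) = (M + 3*4)/(g + g) = (M + 12)/((2*g)) = (12 + M)*(1/(2*g)) = (12 + M)/(2*g))
Z(h, R) = 2 (Z(h, R) = (½)*(12 + 4)/4 = (½)*(¼)*16 = 2)
(Z(-25, W(1)) + 1035)² = (2 + 1035)² = 1037² = 1075369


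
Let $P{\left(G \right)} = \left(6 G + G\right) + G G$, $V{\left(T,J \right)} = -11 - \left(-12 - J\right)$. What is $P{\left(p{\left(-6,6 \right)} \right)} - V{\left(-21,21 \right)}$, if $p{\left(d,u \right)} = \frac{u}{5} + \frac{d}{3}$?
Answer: $- \frac{674}{25} \approx -26.96$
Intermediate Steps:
$p{\left(d,u \right)} = \frac{d}{3} + \frac{u}{5}$ ($p{\left(d,u \right)} = u \frac{1}{5} + d \frac{1}{3} = \frac{u}{5} + \frac{d}{3} = \frac{d}{3} + \frac{u}{5}$)
$V{\left(T,J \right)} = 1 + J$ ($V{\left(T,J \right)} = -11 + \left(12 + J\right) = 1 + J$)
$P{\left(G \right)} = G^{2} + 7 G$ ($P{\left(G \right)} = 7 G + G^{2} = G^{2} + 7 G$)
$P{\left(p{\left(-6,6 \right)} \right)} - V{\left(-21,21 \right)} = \left(\frac{1}{3} \left(-6\right) + \frac{1}{5} \cdot 6\right) \left(7 + \left(\frac{1}{3} \left(-6\right) + \frac{1}{5} \cdot 6\right)\right) - \left(1 + 21\right) = \left(-2 + \frac{6}{5}\right) \left(7 + \left(-2 + \frac{6}{5}\right)\right) - 22 = - \frac{4 \left(7 - \frac{4}{5}\right)}{5} - 22 = \left(- \frac{4}{5}\right) \frac{31}{5} - 22 = - \frac{124}{25} - 22 = - \frac{674}{25}$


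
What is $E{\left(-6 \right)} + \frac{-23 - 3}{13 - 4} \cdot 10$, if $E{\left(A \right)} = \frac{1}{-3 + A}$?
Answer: $-29$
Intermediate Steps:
$E{\left(-6 \right)} + \frac{-23 - 3}{13 - 4} \cdot 10 = \frac{1}{-3 - 6} + \frac{-23 - 3}{13 - 4} \cdot 10 = \frac{1}{-9} + - \frac{26}{9} \cdot 10 = - \frac{1}{9} + \left(-26\right) \frac{1}{9} \cdot 10 = - \frac{1}{9} - \frac{260}{9} = -29$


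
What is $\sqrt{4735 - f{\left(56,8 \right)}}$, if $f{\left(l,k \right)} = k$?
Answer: $\sqrt{4727} \approx 68.753$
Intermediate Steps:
$\sqrt{4735 - f{\left(56,8 \right)}} = \sqrt{4735 - 8} = \sqrt{4727}$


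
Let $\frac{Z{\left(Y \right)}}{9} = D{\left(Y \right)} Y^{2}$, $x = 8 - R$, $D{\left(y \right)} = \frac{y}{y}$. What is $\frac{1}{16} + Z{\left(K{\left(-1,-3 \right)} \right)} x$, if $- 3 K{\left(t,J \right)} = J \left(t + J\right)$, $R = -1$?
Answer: $\frac{20737}{16} \approx 1296.1$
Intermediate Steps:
$K{\left(t,J \right)} = - \frac{J \left(J + t\right)}{3}$ ($K{\left(t,J \right)} = - \frac{J \left(t + J\right)}{3} = - \frac{J \left(J + t\right)}{3}$)
$D{\left(y \right)} = 1$
$x = 9$ ($x = 8 - -1 = 8 + 1 = 9$)
$Z{\left(Y \right)} = 9 Y^{2}$ ($Z{\left(Y \right)} = 9 \cdot 1 Y^{2} = 9 Y^{2}$)
$\frac{1}{16} + Z{\left(K{\left(-1,-3 \right)} \right)} x = \frac{1}{16} + 9 \left(\left(- \frac{1}{3}\right) \left(-3\right) \left(-3 - 1\right)\right)^{2} \cdot 9 = \frac{1}{16} + 9 \left(\left(- \frac{1}{3}\right) \left(-3\right) \left(-4\right)\right)^{2} \cdot 9 = \frac{1}{16} + 9 \left(-4\right)^{2} \cdot 9 = \frac{1}{16} + 9 \cdot 16 \cdot 9 = \frac{1}{16} + 144 \cdot 9 = \frac{1}{16} + 1296 = \frac{20737}{16}$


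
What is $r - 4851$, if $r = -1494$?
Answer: $-6345$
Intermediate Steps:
$r - 4851 = -1494 - 4851 = -6345$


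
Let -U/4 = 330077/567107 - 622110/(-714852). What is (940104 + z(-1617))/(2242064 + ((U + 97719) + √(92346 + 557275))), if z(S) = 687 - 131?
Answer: 125596339200041349474822104889093/312405560815899954156544848203753 - 53678760393944819818195497*√649621/312405560815899954156544848203753 ≈ 0.40189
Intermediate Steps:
z(S) = 556
U = -196253046458/33783131097 (U = -4*(330077/567107 - 622110/(-714852)) = -4*(330077*(1/567107) - 622110*(-1/714852)) = -4*(330077/567107 + 103685/119142) = -4*98126523229/67566262194 = -196253046458/33783131097 ≈ -5.8092)
(940104 + z(-1617))/(2242064 + ((U + 97719) + √(92346 + 557275))) = (940104 + 556)/(2242064 + ((-196253046458/33783131097 + 97719) + √(92346 + 557275))) = 940660/(2242064 + (3301057534621285/33783131097 + √649621)) = 940660/(79044999574485493/33783131097 + √649621)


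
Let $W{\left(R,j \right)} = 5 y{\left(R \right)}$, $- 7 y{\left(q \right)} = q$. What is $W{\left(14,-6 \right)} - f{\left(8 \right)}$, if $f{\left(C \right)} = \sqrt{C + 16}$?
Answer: $-10 - 2 \sqrt{6} \approx -14.899$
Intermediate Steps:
$y{\left(q \right)} = - \frac{q}{7}$
$f{\left(C \right)} = \sqrt{16 + C}$
$W{\left(R,j \right)} = - \frac{5 R}{7}$ ($W{\left(R,j \right)} = 5 \left(- \frac{R}{7}\right) = - \frac{5 R}{7}$)
$W{\left(14,-6 \right)} - f{\left(8 \right)} = \left(- \frac{5}{7}\right) 14 - \sqrt{16 + 8} = -10 - \sqrt{24} = -10 - 2 \sqrt{6}$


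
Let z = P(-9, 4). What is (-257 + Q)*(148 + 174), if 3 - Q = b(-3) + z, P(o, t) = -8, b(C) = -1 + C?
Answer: -77924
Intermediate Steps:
z = -8
Q = 15 (Q = 3 - ((-1 - 3) - 8) = 3 - (-4 - 8) = 3 - 1*(-12) = 3 + 12 = 15)
(-257 + Q)*(148 + 174) = (-257 + 15)*(148 + 174) = -242*322 = -77924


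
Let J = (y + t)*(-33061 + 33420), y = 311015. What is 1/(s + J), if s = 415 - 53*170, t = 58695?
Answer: 1/132717295 ≈ 7.5348e-9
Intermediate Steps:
s = -8595 (s = 415 - 9010 = -8595)
J = 132725890 (J = (311015 + 58695)*(-33061 + 33420) = 369710*359 = 132725890)
1/(s + J) = 1/(-8595 + 132725890) = 1/132717295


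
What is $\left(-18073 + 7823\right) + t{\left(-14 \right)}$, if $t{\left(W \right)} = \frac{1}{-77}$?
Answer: $- \frac{789251}{77} \approx -10250.0$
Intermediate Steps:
$t{\left(W \right)} = - \frac{1}{77}$
$\left(-18073 + 7823\right) + t{\left(-14 \right)} = \left(-18073 + 7823\right) - \frac{1}{77} = -10250 - \frac{1}{77} = - \frac{789251}{77}$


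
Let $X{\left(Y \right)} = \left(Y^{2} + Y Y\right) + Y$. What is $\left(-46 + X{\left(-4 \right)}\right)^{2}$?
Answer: $324$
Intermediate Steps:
$X{\left(Y \right)} = Y + 2 Y^{2}$ ($X{\left(Y \right)} = \left(Y^{2} + Y^{2}\right) + Y = 2 Y^{2} + Y = Y + 2 Y^{2}$)
$\left(-46 + X{\left(-4 \right)}\right)^{2} = \left(-46 - 4 \left(1 + 2 \left(-4\right)\right)\right)^{2} = \left(-46 - 4 \left(1 - 8\right)\right)^{2} = \left(-46 - -28\right)^{2} = \left(-46 + 28\right)^{2} = \left(-18\right)^{2} = 324$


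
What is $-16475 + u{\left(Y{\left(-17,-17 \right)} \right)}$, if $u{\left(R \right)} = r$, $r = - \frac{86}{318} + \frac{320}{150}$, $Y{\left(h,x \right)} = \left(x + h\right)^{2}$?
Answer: $- \frac{13096144}{795} \approx -16473.0$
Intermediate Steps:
$Y{\left(h,x \right)} = \left(h + x\right)^{2}$
$r = \frac{1481}{795}$ ($r = \left(-86\right) \frac{1}{318} + 320 \cdot \frac{1}{150} = - \frac{43}{159} + \frac{32}{15} = \frac{1481}{795} \approx 1.8629$)
$u{\left(R \right)} = \frac{1481}{795}$
$-16475 + u{\left(Y{\left(-17,-17 \right)} \right)} = -16475 + \frac{1481}{795} = - \frac{13096144}{795}$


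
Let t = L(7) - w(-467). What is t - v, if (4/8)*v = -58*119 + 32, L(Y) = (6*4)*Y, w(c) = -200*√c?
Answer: 13908 + 200*I*√467 ≈ 13908.0 + 4322.0*I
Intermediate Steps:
L(Y) = 24*Y
v = -13740 (v = 2*(-58*119 + 32) = 2*(-6902 + 32) = 2*(-6870) = -13740)
t = 168 + 200*I*√467 (t = 24*7 - (-200)*√(-467) = 168 - (-200)*I*√467 = 168 + 200*I*√467 ≈ 168.0 + 4322.0*I)
t - v = (168 + 200*I*√467) - 1*(-13740) = (168 + 200*I*√467) + 13740 = 13908 + 200*I*√467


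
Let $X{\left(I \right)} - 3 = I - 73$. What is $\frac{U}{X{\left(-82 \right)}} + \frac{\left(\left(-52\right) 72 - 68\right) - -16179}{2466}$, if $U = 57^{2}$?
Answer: $- \frac{161375}{9864} \approx -16.36$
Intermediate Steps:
$U = 3249$
$X{\left(I \right)} = -70 + I$ ($X{\left(I \right)} = 3 + \left(I - 73\right) = 3 + \left(-73 + I\right) = -70 + I$)
$\frac{U}{X{\left(-82 \right)}} + \frac{\left(\left(-52\right) 72 - 68\right) - -16179}{2466} = \frac{3249}{-70 - 82} + \frac{\left(\left(-52\right) 72 - 68\right) - -16179}{2466} = \frac{3249}{-152} + \left(\left(-3744 - 68\right) + 16179\right) \frac{1}{2466} = 3249 \left(- \frac{1}{152}\right) + \left(-3812 + 16179\right) \frac{1}{2466} = - \frac{171}{8} + 12367 \cdot \frac{1}{2466} = - \frac{171}{8} + \frac{12367}{2466} = - \frac{161375}{9864}$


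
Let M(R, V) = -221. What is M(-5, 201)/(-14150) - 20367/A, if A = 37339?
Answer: -279941131/528346850 ≈ -0.52984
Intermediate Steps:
M(-5, 201)/(-14150) - 20367/A = -221/(-14150) - 20367/37339 = -221*(-1/14150) - 20367*1/37339 = 221/14150 - 20367/37339 = -279941131/528346850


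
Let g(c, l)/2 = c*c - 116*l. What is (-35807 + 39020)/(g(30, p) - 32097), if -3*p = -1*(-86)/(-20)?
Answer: -48195/459443 ≈ -0.10490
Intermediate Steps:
p = 43/30 (p = -(-1*(-86))/(3*(-20)) = -86*(-1)/(3*20) = -⅓*(-43/10) = 43/30 ≈ 1.4333)
g(c, l) = -232*l + 2*c² (g(c, l) = 2*(c*c - 116*l) = 2*(c² - 116*l) = -232*l + 2*c²)
(-35807 + 39020)/(g(30, p) - 32097) = (-35807 + 39020)/((-232*43/30 + 2*30²) - 32097) = 3213/((-4988/15 + 2*900) - 32097) = 3213/((-4988/15 + 1800) - 32097) = 3213/(22012/15 - 32097) = 3213/(-459443/15) = 3213*(-15/459443) = -48195/459443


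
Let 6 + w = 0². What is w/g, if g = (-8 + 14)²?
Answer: -⅙ ≈ -0.16667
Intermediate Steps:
w = -6 (w = -6 + 0² = -6 + 0 = -6)
g = 36 (g = 6² = 36)
w/g = -6/36 = -6*1/36 = -⅙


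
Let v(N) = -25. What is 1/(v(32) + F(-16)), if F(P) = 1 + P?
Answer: -1/40 ≈ -0.025000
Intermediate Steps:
1/(v(32) + F(-16)) = 1/(-25 + (1 - 16)) = 1/(-25 - 15) = 1/(-40) = -1/40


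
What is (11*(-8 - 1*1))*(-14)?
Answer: 1386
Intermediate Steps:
(11*(-8 - 1*1))*(-14) = (11*(-8 - 1))*(-14) = (11*(-9))*(-14) = -99*(-14) = 1386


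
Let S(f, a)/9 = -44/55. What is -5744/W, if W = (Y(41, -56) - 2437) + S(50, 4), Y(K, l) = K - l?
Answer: 3590/1467 ≈ 2.4472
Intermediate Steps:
S(f, a) = -36/5 (S(f, a) = 9*(-44/55) = 9*(-44*1/55) = 9*(-4/5) = -36/5)
W = -11736/5 (W = ((41 - 1*(-56)) - 2437) - 36/5 = ((41 + 56) - 2437) - 36/5 = (97 - 2437) - 36/5 = -2340 - 36/5 = -11736/5 ≈ -2347.2)
-5744/W = -5744/(-11736/5) = -5744*(-5/11736) = 3590/1467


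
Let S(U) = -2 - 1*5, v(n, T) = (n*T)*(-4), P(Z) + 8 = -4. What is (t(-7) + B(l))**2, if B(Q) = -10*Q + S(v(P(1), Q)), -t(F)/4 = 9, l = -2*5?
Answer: 3249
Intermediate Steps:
P(Z) = -12 (P(Z) = -8 - 4 = -12)
v(n, T) = -4*T*n (v(n, T) = (T*n)*(-4) = -4*T*n)
l = -10
t(F) = -36 (t(F) = -4*9 = -36)
S(U) = -7 (S(U) = -2 - 5 = -7)
B(Q) = -7 - 10*Q (B(Q) = -10*Q - 7 = -7 - 10*Q)
(t(-7) + B(l))**2 = (-36 + (-7 - 10*(-10)))**2 = (-36 + (-7 + 100))**2 = (-36 + 93)**2 = 57**2 = 3249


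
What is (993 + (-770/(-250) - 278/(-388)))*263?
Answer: 1271463769/4850 ≈ 2.6216e+5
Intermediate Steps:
(993 + (-770/(-250) - 278/(-388)))*263 = (993 + (-770*(-1/250) - 278*(-1/388)))*263 = (993 + (77/25 + 139/194))*263 = (993 + 18413/4850)*263 = (4834463/4850)*263 = 1271463769/4850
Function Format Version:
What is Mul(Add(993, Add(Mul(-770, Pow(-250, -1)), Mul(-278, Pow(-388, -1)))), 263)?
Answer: Rational(1271463769, 4850) ≈ 2.6216e+5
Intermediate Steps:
Mul(Add(993, Add(Mul(-770, Pow(-250, -1)), Mul(-278, Pow(-388, -1)))), 263) = Mul(Add(993, Add(Mul(-770, Rational(-1, 250)), Mul(-278, Rational(-1, 388)))), 263) = Mul(Add(993, Add(Rational(77, 25), Rational(139, 194))), 263) = Mul(Add(993, Rational(18413, 4850)), 263) = Mul(Rational(4834463, 4850), 263) = Rational(1271463769, 4850)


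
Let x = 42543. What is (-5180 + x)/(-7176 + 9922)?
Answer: 37363/2746 ≈ 13.606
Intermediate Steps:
(-5180 + x)/(-7176 + 9922) = (-5180 + 42543)/(-7176 + 9922) = 37363/2746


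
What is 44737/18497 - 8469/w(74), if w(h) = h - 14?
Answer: -51322291/369940 ≈ -138.73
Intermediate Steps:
w(h) = -14 + h
44737/18497 - 8469/w(74) = 44737/18497 - 8469/(-14 + 74) = 44737*(1/18497) - 8469/60 = 44737/18497 - 8469*1/60 = 44737/18497 - 2823/20 = -51322291/369940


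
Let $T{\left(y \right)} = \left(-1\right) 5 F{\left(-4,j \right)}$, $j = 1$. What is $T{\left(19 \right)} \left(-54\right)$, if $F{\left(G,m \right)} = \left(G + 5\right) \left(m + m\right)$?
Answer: $540$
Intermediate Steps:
$F{\left(G,m \right)} = 2 m \left(5 + G\right)$ ($F{\left(G,m \right)} = \left(5 + G\right) 2 m = 2 m \left(5 + G\right)$)
$T{\left(y \right)} = -10$ ($T{\left(y \right)} = \left(-1\right) 5 \cdot 2 \cdot 1 \left(5 - 4\right) = - 5 \cdot 2 \cdot 1 \cdot 1 = \left(-5\right) 2 = -10$)
$T{\left(19 \right)} \left(-54\right) = \left(-10\right) \left(-54\right) = 540$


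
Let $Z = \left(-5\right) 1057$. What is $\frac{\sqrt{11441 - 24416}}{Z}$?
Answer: $- \frac{i \sqrt{519}}{1057} \approx - 0.021553 i$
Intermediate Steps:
$Z = -5285$
$\frac{\sqrt{11441 - 24416}}{Z} = \frac{\sqrt{11441 - 24416}}{-5285} = \sqrt{-12975} \left(- \frac{1}{5285}\right) = 5 i \sqrt{519} \left(- \frac{1}{5285}\right) = - \frac{i \sqrt{519}}{1057}$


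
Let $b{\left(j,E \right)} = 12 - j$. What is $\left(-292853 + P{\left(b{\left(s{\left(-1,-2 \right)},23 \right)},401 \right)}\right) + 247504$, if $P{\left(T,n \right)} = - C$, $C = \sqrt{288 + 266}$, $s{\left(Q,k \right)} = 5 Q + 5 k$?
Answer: $-45349 - \sqrt{554} \approx -45373.0$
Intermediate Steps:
$C = \sqrt{554} \approx 23.537$
$P{\left(T,n \right)} = - \sqrt{554}$
$\left(-292853 + P{\left(b{\left(s{\left(-1,-2 \right)},23 \right)},401 \right)}\right) + 247504 = \left(-292853 - \sqrt{554}\right) + 247504 = -45349 - \sqrt{554}$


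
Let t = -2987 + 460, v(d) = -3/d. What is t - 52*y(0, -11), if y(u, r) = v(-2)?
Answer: -2605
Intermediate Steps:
y(u, r) = 3/2 (y(u, r) = -3/(-2) = -3*(-½) = 3/2)
t = -2527
t - 52*y(0, -11) = -2527 - 52*3/2 = -2527 - 78 = -2605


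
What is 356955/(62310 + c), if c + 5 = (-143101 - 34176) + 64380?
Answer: -118985/16864 ≈ -7.0556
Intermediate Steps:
c = -112902 (c = -5 + ((-143101 - 34176) + 64380) = -5 + (-177277 + 64380) = -5 - 112897 = -112902)
356955/(62310 + c) = 356955/(62310 - 112902) = 356955/(-50592) = 356955*(-1/50592) = -118985/16864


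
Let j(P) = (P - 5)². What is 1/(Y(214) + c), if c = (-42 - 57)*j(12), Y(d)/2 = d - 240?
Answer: -1/4903 ≈ -0.00020396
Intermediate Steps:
j(P) = (-5 + P)²
Y(d) = -480 + 2*d (Y(d) = 2*(d - 240) = 2*(-240 + d) = -480 + 2*d)
c = -4851 (c = (-42 - 57)*(-5 + 12)² = -99*7² = -99*49 = -4851)
1/(Y(214) + c) = 1/((-480 + 2*214) - 4851) = 1/((-480 + 428) - 4851) = 1/(-52 - 4851) = 1/(-4903) = -1/4903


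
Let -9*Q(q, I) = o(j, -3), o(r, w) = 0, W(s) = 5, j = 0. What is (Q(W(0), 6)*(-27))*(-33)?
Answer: 0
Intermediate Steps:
Q(q, I) = 0 (Q(q, I) = -1/9*0 = 0)
(Q(W(0), 6)*(-27))*(-33) = (0*(-27))*(-33) = 0*(-33) = 0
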